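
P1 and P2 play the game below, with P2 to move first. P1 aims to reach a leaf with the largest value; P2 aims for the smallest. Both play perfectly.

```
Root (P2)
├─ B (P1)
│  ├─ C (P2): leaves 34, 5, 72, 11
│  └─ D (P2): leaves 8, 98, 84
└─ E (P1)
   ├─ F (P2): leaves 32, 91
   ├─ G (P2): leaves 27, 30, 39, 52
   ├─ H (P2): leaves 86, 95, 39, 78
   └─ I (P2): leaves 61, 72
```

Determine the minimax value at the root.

8

C (P2): min(34, 5, 72, 11) = 5
D (P2): min(8, 98, 84) = 8
B (P1): max(5, 8) = 8
F (P2): min(32, 91) = 32
G (P2): min(27, 30, 39, 52) = 27
H (P2): min(86, 95, 39, 78) = 39
I (P2): min(61, 72) = 61
E (P1): max(32, 27, 39, 61) = 61
Root (P2): min(8, 61) = 8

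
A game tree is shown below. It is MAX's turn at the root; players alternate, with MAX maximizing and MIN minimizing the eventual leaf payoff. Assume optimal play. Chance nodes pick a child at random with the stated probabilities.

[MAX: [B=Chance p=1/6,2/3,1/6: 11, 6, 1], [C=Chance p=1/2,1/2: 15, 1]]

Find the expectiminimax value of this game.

B (Chance): 1/6·11 + 2/3·6 + 1/6·1 = 6
C (Chance): 1/2·15 + 1/2·1 = 8
Root (MAX): max(6, 8) = 8

8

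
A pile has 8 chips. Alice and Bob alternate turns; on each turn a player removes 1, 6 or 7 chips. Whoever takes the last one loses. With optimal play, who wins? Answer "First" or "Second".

i:   0  1  2  3  4  5  6  7  8
     W  L  W  L  W  L  W  W  W
Position 8 is W, so the first player wins.

First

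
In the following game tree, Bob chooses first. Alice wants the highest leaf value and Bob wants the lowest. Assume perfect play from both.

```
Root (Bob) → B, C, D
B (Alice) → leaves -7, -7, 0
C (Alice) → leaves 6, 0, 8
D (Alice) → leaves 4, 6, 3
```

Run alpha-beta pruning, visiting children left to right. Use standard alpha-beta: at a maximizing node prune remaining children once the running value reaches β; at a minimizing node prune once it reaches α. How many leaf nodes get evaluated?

B [α=-∞,β=+∞]: v=0
C [α=-∞,β=0]: v=6 after child 1 ≥ β → β-cutoff, skip 2
D [α=-∞,β=0]: v=4 after child 1 ≥ β → β-cutoff, skip 2
Root [α=-∞,β=+∞]: v=0
Leaves evaluated: 5 of 9.

5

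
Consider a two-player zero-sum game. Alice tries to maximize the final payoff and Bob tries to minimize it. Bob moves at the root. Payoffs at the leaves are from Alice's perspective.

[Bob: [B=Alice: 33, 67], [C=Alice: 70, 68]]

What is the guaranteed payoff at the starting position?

67

B (Alice): max(33, 67) = 67
C (Alice): max(70, 68) = 70
Root (Bob): min(67, 70) = 67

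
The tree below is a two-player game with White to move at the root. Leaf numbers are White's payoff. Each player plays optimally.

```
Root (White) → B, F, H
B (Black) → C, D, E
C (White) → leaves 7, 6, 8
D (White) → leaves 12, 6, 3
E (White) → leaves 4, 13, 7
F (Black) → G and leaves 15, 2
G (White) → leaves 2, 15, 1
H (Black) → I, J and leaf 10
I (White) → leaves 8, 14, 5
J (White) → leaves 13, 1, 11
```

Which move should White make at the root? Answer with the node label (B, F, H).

H

C (White): max(7, 6, 8) = 8
D (White): max(12, 6, 3) = 12
E (White): max(4, 13, 7) = 13
B (Black): min(8, 12, 13) = 8
G (White): max(2, 15, 1) = 15
F (Black): min(15, 15, 2) = 2
I (White): max(8, 14, 5) = 14
J (White): max(13, 1, 11) = 13
H (Black): min(14, 13, 10) = 10
Root (White): max(8, 2, 10) = 10
White picks the child with the highest value: H (value 10).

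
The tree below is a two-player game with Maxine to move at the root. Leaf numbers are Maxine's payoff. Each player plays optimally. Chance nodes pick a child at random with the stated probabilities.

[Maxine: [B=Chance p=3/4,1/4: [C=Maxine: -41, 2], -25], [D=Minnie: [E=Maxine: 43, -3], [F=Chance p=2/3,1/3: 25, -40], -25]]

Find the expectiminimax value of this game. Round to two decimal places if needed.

-4.75

C (Maxine): max(-41, 2) = 2
B (Chance): 3/4·2 + 1/4·-25 = -4.75
E (Maxine): max(43, -3) = 43
F (Chance): 2/3·25 + 1/3·-40 = 3.33
D (Minnie): min(43, 3.33, -25) = -25
Root (Maxine): max(-4.75, -25) = -4.75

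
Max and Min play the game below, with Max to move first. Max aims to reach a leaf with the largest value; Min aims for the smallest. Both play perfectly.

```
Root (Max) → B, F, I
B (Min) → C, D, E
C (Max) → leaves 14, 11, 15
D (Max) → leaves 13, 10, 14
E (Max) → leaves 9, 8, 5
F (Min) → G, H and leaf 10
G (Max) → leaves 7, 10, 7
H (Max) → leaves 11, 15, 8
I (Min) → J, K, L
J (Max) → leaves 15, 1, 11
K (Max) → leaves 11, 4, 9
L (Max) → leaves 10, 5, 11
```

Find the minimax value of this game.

11

C (Max): max(14, 11, 15) = 15
D (Max): max(13, 10, 14) = 14
E (Max): max(9, 8, 5) = 9
B (Min): min(15, 14, 9) = 9
G (Max): max(7, 10, 7) = 10
H (Max): max(11, 15, 8) = 15
F (Min): min(10, 15, 10) = 10
J (Max): max(15, 1, 11) = 15
K (Max): max(11, 4, 9) = 11
L (Max): max(10, 5, 11) = 11
I (Min): min(15, 11, 11) = 11
Root (Max): max(9, 10, 11) = 11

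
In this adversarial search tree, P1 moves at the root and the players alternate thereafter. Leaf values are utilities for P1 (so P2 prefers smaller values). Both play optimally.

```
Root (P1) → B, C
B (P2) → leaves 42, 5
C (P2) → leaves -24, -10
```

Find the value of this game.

B (P2): min(42, 5) = 5
C (P2): min(-24, -10) = -24
Root (P1): max(5, -24) = 5

5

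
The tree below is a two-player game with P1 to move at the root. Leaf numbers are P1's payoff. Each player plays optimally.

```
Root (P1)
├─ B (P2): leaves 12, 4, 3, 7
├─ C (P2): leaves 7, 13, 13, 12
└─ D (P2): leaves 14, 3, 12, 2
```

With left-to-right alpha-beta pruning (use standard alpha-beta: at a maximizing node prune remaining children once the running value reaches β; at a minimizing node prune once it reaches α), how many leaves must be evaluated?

B [α=-∞,β=+∞]: v=3
C [α=3,β=+∞]: v=7
D [α=7,β=+∞]: v=3 after child 2 ≤ α → α-cutoff, skip 2
Root [α=-∞,β=+∞]: v=7
Leaves evaluated: 10 of 12.

10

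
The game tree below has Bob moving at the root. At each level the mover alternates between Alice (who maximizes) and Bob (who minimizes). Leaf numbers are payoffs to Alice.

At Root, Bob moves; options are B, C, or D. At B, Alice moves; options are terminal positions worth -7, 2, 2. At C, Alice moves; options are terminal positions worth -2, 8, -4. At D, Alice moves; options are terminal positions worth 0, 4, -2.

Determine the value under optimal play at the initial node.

2

B (Alice): max(-7, 2, 2) = 2
C (Alice): max(-2, 8, -4) = 8
D (Alice): max(0, 4, -2) = 4
Root (Bob): min(2, 8, 4) = 2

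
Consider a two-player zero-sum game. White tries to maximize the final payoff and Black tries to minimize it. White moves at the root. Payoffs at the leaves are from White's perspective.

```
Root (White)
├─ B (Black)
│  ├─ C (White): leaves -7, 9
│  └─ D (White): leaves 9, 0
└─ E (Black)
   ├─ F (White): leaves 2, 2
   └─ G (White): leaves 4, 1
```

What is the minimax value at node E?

2

F: max(2, 2) = 2
G: max(4, 1) = 4
E: min(2, 4) = 2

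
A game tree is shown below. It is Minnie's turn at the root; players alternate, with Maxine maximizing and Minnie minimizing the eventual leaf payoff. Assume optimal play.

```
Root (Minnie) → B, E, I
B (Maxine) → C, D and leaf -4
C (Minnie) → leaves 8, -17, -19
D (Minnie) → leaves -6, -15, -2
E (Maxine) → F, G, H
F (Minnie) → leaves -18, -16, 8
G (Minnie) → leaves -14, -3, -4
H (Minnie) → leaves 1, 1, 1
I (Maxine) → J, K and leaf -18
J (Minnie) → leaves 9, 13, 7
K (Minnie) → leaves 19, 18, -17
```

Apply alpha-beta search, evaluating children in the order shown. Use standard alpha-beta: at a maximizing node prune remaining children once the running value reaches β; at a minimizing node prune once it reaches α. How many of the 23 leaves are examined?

19

C [α=-∞,β=+∞]: v=-19
D [α=-19,β=+∞]: v=-15
B [α=-∞,β=+∞]: v=-4
F [α=-∞,β=-4]: v=-18
G [α=-18,β=-4]: v=-14
H [α=-14,β=-4]: v=1
E [α=-∞,β=-4]: v=1
J [α=-∞,β=-4]: v=7
I [α=-∞,β=-4]: v=7 after child 1 ≥ β → β-cutoff, skip 2
Root [α=-∞,β=+∞]: v=-4
Leaves evaluated: 19 of 23.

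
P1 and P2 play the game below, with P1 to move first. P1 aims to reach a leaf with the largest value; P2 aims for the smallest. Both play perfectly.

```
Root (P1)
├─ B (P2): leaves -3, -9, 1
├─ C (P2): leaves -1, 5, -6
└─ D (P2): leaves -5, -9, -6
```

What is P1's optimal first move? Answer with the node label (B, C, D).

B (P2): min(-3, -9, 1) = -9
C (P2): min(-1, 5, -6) = -6
D (P2): min(-5, -9, -6) = -9
Root (P1): max(-9, -6, -9) = -6
P1 picks the child with the highest value: C (value -6).

C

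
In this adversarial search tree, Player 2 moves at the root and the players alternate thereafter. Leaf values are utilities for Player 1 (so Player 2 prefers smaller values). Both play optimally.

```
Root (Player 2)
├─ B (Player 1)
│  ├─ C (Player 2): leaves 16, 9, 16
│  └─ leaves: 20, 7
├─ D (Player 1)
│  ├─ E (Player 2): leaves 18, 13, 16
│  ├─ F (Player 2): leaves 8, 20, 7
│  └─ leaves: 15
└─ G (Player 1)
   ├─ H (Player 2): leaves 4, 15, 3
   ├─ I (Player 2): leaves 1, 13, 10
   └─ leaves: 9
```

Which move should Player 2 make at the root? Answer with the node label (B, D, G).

G

C (Player 2): min(16, 9, 16) = 9
B (Player 1): max(9, 20, 7) = 20
E (Player 2): min(18, 13, 16) = 13
F (Player 2): min(8, 20, 7) = 7
D (Player 1): max(13, 7, 15) = 15
H (Player 2): min(4, 15, 3) = 3
I (Player 2): min(1, 13, 10) = 1
G (Player 1): max(3, 1, 9) = 9
Root (Player 2): min(20, 15, 9) = 9
Player 2 picks the child with the lowest value: G (value 9).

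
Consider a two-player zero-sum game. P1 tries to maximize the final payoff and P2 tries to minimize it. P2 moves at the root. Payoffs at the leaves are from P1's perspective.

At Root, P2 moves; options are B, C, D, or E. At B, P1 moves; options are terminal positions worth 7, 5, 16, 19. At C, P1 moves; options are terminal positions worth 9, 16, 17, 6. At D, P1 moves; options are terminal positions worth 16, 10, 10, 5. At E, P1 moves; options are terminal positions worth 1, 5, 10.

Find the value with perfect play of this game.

10

B (P1): max(7, 5, 16, 19) = 19
C (P1): max(9, 16, 17, 6) = 17
D (P1): max(16, 10, 10, 5) = 16
E (P1): max(1, 5, 10) = 10
Root (P2): min(19, 17, 16, 10) = 10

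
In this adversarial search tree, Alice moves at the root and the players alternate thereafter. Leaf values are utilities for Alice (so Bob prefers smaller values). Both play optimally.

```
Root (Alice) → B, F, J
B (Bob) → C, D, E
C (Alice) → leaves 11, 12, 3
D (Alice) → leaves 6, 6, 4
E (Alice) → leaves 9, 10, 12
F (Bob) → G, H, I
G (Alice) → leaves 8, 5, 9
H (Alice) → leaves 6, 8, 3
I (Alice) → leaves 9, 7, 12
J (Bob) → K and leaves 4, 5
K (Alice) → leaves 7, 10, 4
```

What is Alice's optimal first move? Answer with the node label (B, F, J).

C (Alice): max(11, 12, 3) = 12
D (Alice): max(6, 6, 4) = 6
E (Alice): max(9, 10, 12) = 12
B (Bob): min(12, 6, 12) = 6
G (Alice): max(8, 5, 9) = 9
H (Alice): max(6, 8, 3) = 8
I (Alice): max(9, 7, 12) = 12
F (Bob): min(9, 8, 12) = 8
K (Alice): max(7, 10, 4) = 10
J (Bob): min(10, 4, 5) = 4
Root (Alice): max(6, 8, 4) = 8
Alice picks the child with the highest value: F (value 8).

F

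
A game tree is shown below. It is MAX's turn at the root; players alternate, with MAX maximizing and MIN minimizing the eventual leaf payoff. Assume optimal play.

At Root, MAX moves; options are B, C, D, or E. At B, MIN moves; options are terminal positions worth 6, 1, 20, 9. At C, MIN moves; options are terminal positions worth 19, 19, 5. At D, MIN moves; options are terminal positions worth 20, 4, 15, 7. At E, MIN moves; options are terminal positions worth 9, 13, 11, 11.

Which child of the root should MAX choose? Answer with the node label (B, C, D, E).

B (MIN): min(6, 1, 20, 9) = 1
C (MIN): min(19, 19, 5) = 5
D (MIN): min(20, 4, 15, 7) = 4
E (MIN): min(9, 13, 11, 11) = 9
Root (MAX): max(1, 5, 4, 9) = 9
MAX picks the child with the highest value: E (value 9).

E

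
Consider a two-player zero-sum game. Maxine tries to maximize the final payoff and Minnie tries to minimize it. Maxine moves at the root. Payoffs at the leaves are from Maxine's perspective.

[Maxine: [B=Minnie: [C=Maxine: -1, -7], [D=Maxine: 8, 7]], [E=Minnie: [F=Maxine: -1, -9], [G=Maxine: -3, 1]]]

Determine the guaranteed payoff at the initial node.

-1

C (Maxine): max(-1, -7) = -1
D (Maxine): max(8, 7) = 8
B (Minnie): min(-1, 8) = -1
F (Maxine): max(-1, -9) = -1
G (Maxine): max(-3, 1) = 1
E (Minnie): min(-1, 1) = -1
Root (Maxine): max(-1, -1) = -1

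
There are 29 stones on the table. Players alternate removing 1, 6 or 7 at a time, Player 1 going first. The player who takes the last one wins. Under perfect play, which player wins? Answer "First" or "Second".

Positions where the player to move wins (W) vs loses (L):
i:   0  1  2  3  4  5  6  7  8  9 10 11 12 13 14 15 16 17 18 19 20 21 22 23 24 25 26 27 28 29
     L  W  L  W  L  W  W  W  W  W  W  W  L  W  L  W  L  W  W  W  W  W  W  W  L  W  L  W  L  W
Position 29 is W, so the first player wins.

First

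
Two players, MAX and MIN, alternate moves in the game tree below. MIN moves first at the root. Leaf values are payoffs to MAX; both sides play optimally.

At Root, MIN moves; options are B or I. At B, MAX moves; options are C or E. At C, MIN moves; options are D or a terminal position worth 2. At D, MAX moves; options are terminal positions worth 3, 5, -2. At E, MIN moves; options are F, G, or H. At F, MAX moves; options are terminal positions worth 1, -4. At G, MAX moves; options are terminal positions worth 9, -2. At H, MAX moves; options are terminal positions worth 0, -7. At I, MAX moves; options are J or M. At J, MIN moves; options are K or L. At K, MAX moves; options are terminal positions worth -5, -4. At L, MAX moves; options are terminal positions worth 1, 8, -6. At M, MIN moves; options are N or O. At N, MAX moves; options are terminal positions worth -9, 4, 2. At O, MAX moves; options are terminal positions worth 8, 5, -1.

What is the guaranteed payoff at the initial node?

D (MAX): max(3, 5, -2) = 5
C (MIN): min(5, 2) = 2
F (MAX): max(1, -4) = 1
G (MAX): max(9, -2) = 9
H (MAX): max(0, -7) = 0
E (MIN): min(1, 9, 0) = 0
B (MAX): max(2, 0) = 2
K (MAX): max(-5, -4) = -4
L (MAX): max(1, 8, -6) = 8
J (MIN): min(-4, 8) = -4
N (MAX): max(-9, 4, 2) = 4
O (MAX): max(8, 5, -1) = 8
M (MIN): min(4, 8) = 4
I (MAX): max(-4, 4) = 4
Root (MIN): min(2, 4) = 2

2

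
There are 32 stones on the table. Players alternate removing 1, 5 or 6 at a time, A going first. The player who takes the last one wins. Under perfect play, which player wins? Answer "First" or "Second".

First

Compute winning (W) and losing (L) positions by backward induction:
i:   0  1  2  3  4  5  6  7  8  9 10 11 12 13 14 15 16 17 18 19 20 21 22 23 24 25 26 27 28 29 30 31 32
     L  W  L  W  L  W  W  W  W  W  W  L  W  L  W  L  W  W  W  W  W  W  L  W  L  W  L  W  W  W  W  W  W
Position 32 is W, so the first player wins.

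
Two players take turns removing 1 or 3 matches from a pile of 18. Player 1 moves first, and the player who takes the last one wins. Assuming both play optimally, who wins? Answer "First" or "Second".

Second

W/L table (W = player to move can force a win):
i:   0  1  2  3  4  5  6  7  8  9 10 11 12 13 14 15 16 17 18
     L  W  L  W  L  W  L  W  L  W  L  W  L  W  L  W  L  W  L
Position 18 is L, so the second player wins.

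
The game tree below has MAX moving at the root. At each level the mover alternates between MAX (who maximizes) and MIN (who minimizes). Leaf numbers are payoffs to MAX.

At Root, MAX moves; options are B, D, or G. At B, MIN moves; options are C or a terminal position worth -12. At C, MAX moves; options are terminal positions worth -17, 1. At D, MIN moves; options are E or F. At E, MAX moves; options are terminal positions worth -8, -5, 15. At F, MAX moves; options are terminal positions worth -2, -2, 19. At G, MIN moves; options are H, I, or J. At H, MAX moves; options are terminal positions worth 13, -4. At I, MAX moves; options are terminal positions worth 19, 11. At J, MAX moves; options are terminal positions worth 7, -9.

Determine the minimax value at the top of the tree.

C (MAX): max(-17, 1) = 1
B (MIN): min(1, -12) = -12
E (MAX): max(-8, -5, 15) = 15
F (MAX): max(-2, -2, 19) = 19
D (MIN): min(15, 19) = 15
H (MAX): max(13, -4) = 13
I (MAX): max(19, 11) = 19
J (MAX): max(7, -9) = 7
G (MIN): min(13, 19, 7) = 7
Root (MAX): max(-12, 15, 7) = 15

15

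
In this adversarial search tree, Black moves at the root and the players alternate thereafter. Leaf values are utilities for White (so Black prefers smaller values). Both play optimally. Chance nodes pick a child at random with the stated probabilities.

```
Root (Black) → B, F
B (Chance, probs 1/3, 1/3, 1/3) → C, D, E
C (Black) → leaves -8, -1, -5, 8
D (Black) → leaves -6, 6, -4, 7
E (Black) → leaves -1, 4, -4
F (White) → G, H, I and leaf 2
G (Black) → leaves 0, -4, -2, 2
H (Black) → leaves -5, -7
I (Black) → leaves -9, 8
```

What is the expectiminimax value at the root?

-6

C (Black): min(-8, -1, -5, 8) = -8
D (Black): min(-6, 6, -4, 7) = -6
E (Black): min(-1, 4, -4) = -4
B (Chance): 1/3·-8 + 1/3·-6 + 1/3·-4 = -6
G (Black): min(0, -4, -2, 2) = -4
H (Black): min(-5, -7) = -7
I (Black): min(-9, 8) = -9
F (White): max(-4, -7, -9, 2) = 2
Root (Black): min(-6, 2) = -6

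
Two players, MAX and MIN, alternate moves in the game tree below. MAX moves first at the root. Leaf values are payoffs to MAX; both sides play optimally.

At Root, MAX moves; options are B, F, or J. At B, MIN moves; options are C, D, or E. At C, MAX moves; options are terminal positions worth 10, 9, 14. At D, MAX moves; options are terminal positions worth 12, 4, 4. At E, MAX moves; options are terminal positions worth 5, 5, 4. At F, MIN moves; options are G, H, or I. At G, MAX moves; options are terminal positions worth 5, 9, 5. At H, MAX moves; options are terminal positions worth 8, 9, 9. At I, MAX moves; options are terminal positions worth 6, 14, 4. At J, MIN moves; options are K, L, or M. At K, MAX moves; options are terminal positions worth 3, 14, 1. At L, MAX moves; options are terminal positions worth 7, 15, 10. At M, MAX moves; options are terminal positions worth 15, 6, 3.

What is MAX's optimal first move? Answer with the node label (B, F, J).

J

C (MAX): max(10, 9, 14) = 14
D (MAX): max(12, 4, 4) = 12
E (MAX): max(5, 5, 4) = 5
B (MIN): min(14, 12, 5) = 5
G (MAX): max(5, 9, 5) = 9
H (MAX): max(8, 9, 9) = 9
I (MAX): max(6, 14, 4) = 14
F (MIN): min(9, 9, 14) = 9
K (MAX): max(3, 14, 1) = 14
L (MAX): max(7, 15, 10) = 15
M (MAX): max(15, 6, 3) = 15
J (MIN): min(14, 15, 15) = 14
Root (MAX): max(5, 9, 14) = 14
MAX picks the child with the highest value: J (value 14).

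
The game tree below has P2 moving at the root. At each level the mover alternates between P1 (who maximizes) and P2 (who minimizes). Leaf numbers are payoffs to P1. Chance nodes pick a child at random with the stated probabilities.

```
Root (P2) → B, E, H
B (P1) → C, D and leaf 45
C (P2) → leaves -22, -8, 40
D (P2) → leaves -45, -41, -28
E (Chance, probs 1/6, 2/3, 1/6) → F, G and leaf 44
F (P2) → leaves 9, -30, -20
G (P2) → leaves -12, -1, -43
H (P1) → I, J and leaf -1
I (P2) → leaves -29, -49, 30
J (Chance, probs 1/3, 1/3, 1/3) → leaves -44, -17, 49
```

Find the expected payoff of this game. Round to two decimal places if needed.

C (P2): min(-22, -8, 40) = -22
D (P2): min(-45, -41, -28) = -45
B (P1): max(-22, -45, 45) = 45
F (P2): min(9, -30, -20) = -30
G (P2): min(-12, -1, -43) = -43
E (Chance): 1/6·-30 + 2/3·-43 + 1/6·44 = -26.33
I (P2): min(-29, -49, 30) = -49
J (Chance): 1/3·-44 + 1/3·-17 + 1/3·49 = -4
H (P1): max(-49, -4, -1) = -1
Root (P2): min(45, -26.33, -1) = -26.33

-26.33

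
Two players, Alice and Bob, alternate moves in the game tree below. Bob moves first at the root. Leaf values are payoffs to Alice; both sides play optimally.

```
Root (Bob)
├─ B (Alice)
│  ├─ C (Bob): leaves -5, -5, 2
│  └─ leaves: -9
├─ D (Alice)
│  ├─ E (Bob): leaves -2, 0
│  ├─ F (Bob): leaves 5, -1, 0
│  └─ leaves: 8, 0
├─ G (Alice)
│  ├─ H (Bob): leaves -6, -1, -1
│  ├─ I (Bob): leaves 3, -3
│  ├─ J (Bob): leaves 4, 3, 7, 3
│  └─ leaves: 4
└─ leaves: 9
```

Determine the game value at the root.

-5

C (Bob): min(-5, -5, 2) = -5
B (Alice): max(-5, -9) = -5
E (Bob): min(-2, 0) = -2
F (Bob): min(5, -1, 0) = -1
D (Alice): max(-2, -1, 8, 0) = 8
H (Bob): min(-6, -1, -1) = -6
I (Bob): min(3, -3) = -3
J (Bob): min(4, 3, 7, 3) = 3
G (Alice): max(-6, -3, 3, 4) = 4
Root (Bob): min(-5, 8, 4, 9) = -5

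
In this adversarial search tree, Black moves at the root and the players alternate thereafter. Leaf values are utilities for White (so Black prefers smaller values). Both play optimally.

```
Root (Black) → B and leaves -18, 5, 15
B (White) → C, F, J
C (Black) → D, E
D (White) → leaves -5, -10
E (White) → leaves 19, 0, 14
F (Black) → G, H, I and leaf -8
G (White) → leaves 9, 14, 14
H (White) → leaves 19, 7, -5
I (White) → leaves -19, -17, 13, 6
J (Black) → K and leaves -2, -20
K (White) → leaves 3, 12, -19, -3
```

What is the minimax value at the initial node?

D (White): max(-5, -10) = -5
E (White): max(19, 0, 14) = 19
C (Black): min(-5, 19) = -5
G (White): max(9, 14, 14) = 14
H (White): max(19, 7, -5) = 19
I (White): max(-19, -17, 13, 6) = 13
F (Black): min(14, 19, 13, -8) = -8
K (White): max(3, 12, -19, -3) = 12
J (Black): min(12, -2, -20) = -20
B (White): max(-5, -8, -20) = -5
Root (Black): min(-5, -18, 5, 15) = -18

-18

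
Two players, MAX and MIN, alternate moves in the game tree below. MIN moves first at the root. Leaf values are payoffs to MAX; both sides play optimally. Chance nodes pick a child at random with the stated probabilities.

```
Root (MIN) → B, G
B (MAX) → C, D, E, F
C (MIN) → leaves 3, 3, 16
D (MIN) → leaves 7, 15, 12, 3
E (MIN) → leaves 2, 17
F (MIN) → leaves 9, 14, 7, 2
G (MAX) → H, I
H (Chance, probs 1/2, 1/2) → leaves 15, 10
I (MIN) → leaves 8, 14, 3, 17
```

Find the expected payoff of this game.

C (MIN): min(3, 3, 16) = 3
D (MIN): min(7, 15, 12, 3) = 3
E (MIN): min(2, 17) = 2
F (MIN): min(9, 14, 7, 2) = 2
B (MAX): max(3, 3, 2, 2) = 3
H (Chance): 1/2·15 + 1/2·10 = 12.5
I (MIN): min(8, 14, 3, 17) = 3
G (MAX): max(12.5, 3) = 12.5
Root (MIN): min(3, 12.5) = 3

3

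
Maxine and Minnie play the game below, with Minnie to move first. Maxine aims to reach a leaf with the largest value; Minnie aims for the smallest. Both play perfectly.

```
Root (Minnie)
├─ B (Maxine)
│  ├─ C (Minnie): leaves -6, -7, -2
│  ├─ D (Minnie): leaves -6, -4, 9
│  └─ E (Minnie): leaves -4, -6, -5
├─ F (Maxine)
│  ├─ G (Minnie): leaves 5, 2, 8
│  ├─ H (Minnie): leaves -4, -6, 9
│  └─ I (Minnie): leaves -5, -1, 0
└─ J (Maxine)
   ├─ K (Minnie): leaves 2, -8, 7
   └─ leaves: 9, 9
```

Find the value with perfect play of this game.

C (Minnie): min(-6, -7, -2) = -7
D (Minnie): min(-6, -4, 9) = -6
E (Minnie): min(-4, -6, -5) = -6
B (Maxine): max(-7, -6, -6) = -6
G (Minnie): min(5, 2, 8) = 2
H (Minnie): min(-4, -6, 9) = -6
I (Minnie): min(-5, -1, 0) = -5
F (Maxine): max(2, -6, -5) = 2
K (Minnie): min(2, -8, 7) = -8
J (Maxine): max(-8, 9, 9) = 9
Root (Minnie): min(-6, 2, 9) = -6

-6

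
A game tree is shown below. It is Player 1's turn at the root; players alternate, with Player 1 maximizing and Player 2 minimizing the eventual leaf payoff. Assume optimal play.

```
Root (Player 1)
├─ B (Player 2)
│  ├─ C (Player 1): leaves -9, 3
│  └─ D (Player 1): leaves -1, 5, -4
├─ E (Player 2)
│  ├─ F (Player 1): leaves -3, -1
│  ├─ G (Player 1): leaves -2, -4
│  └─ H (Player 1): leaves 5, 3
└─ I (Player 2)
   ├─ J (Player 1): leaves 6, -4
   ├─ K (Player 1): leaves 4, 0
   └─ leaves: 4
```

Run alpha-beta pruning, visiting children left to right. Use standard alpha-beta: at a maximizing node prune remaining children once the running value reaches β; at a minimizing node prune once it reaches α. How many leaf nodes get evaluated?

11

C [α=-∞,β=+∞]: v=3
D [α=-∞,β=3]: v=5 after child 2 ≥ β → β-cutoff, skip 1
B [α=-∞,β=+∞]: v=3
F [α=3,β=+∞]: v=-1
E [α=3,β=+∞]: v=-1 after child 1 ≤ α → α-cutoff, skip 2
J [α=3,β=+∞]: v=6
K [α=3,β=6]: v=4
I [α=3,β=+∞]: v=4
Root [α=-∞,β=+∞]: v=4
Leaves evaluated: 11 of 16.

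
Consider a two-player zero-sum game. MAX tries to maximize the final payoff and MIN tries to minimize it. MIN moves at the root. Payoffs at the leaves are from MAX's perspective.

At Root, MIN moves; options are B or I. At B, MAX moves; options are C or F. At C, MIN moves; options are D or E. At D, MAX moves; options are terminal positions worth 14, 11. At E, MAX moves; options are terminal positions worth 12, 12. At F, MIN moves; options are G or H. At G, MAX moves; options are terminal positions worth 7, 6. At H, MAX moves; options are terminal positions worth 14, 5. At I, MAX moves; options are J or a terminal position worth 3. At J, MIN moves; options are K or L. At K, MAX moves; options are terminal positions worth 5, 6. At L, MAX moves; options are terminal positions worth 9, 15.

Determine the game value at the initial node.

6

D (MAX): max(14, 11) = 14
E (MAX): max(12, 12) = 12
C (MIN): min(14, 12) = 12
G (MAX): max(7, 6) = 7
H (MAX): max(14, 5) = 14
F (MIN): min(7, 14) = 7
B (MAX): max(12, 7) = 12
K (MAX): max(5, 6) = 6
L (MAX): max(9, 15) = 15
J (MIN): min(6, 15) = 6
I (MAX): max(6, 3) = 6
Root (MIN): min(12, 6) = 6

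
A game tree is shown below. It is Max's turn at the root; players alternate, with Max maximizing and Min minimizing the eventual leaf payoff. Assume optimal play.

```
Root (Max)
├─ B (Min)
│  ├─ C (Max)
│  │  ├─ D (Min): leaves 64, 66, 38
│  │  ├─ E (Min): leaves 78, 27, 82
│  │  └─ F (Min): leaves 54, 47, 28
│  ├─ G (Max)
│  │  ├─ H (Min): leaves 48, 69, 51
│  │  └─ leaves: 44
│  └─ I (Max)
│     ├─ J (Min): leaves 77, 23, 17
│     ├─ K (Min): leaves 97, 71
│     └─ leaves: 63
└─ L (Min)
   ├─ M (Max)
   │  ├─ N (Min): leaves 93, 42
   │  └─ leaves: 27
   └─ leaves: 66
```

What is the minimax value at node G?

48

H: min(48, 69, 51) = 48
G: max(48, 44) = 48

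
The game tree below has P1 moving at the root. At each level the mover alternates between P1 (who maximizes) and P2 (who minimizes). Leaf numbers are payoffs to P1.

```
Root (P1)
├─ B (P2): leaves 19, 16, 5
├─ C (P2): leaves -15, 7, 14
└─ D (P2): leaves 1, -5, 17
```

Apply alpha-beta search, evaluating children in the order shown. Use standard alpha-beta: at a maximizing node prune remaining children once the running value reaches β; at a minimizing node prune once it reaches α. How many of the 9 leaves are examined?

5

B [α=-∞,β=+∞]: v=5
C [α=5,β=+∞]: v=-15 after child 1 ≤ α → α-cutoff, skip 2
D [α=5,β=+∞]: v=1 after child 1 ≤ α → α-cutoff, skip 2
Root [α=-∞,β=+∞]: v=5
Leaves evaluated: 5 of 9.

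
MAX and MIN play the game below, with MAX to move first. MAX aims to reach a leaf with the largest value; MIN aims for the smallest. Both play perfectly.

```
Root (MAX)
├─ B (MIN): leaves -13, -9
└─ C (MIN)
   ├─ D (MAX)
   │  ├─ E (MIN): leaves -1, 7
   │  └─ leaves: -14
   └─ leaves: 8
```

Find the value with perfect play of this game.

B (MIN): min(-13, -9) = -13
E (MIN): min(-1, 7) = -1
D (MAX): max(-1, -14) = -1
C (MIN): min(-1, 8) = -1
Root (MAX): max(-13, -1) = -1

-1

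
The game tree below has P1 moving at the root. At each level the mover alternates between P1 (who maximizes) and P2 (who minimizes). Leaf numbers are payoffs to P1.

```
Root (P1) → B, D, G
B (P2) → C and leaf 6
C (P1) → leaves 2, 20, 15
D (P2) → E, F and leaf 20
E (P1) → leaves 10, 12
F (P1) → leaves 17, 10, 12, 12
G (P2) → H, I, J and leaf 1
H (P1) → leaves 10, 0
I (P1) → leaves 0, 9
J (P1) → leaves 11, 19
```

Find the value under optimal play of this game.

12

C (P1): max(2, 20, 15) = 20
B (P2): min(20, 6) = 6
E (P1): max(10, 12) = 12
F (P1): max(17, 10, 12, 12) = 17
D (P2): min(12, 17, 20) = 12
H (P1): max(10, 0) = 10
I (P1): max(0, 9) = 9
J (P1): max(11, 19) = 19
G (P2): min(10, 9, 19, 1) = 1
Root (P1): max(6, 12, 1) = 12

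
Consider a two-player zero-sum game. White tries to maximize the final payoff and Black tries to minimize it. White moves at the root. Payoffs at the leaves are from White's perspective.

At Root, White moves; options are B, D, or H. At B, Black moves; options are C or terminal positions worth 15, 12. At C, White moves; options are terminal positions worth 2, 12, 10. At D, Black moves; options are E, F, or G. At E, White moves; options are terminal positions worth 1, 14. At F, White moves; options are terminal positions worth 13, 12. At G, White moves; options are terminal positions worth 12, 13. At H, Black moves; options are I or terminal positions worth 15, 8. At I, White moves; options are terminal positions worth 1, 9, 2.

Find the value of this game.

13

C (White): max(2, 12, 10) = 12
B (Black): min(12, 15, 12) = 12
E (White): max(1, 14) = 14
F (White): max(13, 12) = 13
G (White): max(12, 13) = 13
D (Black): min(14, 13, 13) = 13
I (White): max(1, 9, 2) = 9
H (Black): min(9, 15, 8) = 8
Root (White): max(12, 13, 8) = 13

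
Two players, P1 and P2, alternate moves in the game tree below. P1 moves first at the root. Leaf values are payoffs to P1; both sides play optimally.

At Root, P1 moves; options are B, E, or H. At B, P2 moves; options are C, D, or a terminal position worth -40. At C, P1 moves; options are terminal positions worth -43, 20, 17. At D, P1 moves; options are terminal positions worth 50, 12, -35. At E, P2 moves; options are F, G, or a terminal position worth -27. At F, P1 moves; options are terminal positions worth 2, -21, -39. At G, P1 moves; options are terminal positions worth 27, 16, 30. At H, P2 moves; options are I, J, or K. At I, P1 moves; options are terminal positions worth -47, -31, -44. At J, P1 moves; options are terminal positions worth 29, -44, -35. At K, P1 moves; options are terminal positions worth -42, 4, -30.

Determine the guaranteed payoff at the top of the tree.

-27

C (P1): max(-43, 20, 17) = 20
D (P1): max(50, 12, -35) = 50
B (P2): min(20, 50, -40) = -40
F (P1): max(2, -21, -39) = 2
G (P1): max(27, 16, 30) = 30
E (P2): min(2, 30, -27) = -27
I (P1): max(-47, -31, -44) = -31
J (P1): max(29, -44, -35) = 29
K (P1): max(-42, 4, -30) = 4
H (P2): min(-31, 29, 4) = -31
Root (P1): max(-40, -27, -31) = -27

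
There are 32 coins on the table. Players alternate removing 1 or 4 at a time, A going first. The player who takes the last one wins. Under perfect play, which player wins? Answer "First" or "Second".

Second

Mark each pile size as W (mover wins) or L (mover loses):
i:   0  1  2  3  4  5  6  7  8  9 10 11 12 13 14 15 16 17 18 19 20 21 22 23 24 25 26 27 28 29 30 31 32
     L  W  L  W  W  L  W  L  W  W  L  W  L  W  W  L  W  L  W  W  L  W  L  W  W  L  W  L  W  W  L  W  L
Position 32 is L, so the second player wins.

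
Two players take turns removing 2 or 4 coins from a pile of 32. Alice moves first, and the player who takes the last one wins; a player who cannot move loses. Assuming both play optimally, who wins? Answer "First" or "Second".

First

i:   0  1  2  3  4  5  6  7  8  9 10 11 12 13 14 15 16 17 18 19 20 21 22 23 24 25 26 27 28 29 30 31 32
     L  L  W  W  W  W  L  L  W  W  W  W  L  L  W  W  W  W  L  L  W  W  W  W  L  L  W  W  W  W  L  L  W
Position 32 is W, so the first player wins.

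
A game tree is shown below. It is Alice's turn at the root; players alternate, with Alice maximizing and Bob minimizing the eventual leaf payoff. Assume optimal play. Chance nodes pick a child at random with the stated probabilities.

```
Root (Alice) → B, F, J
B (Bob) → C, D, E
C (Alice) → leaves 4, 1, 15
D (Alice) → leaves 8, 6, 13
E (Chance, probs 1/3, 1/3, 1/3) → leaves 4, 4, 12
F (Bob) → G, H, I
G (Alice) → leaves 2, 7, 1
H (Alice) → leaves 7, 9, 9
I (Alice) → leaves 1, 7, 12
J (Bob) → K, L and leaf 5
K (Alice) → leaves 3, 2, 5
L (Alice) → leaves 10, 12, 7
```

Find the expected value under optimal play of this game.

C (Alice): max(4, 1, 15) = 15
D (Alice): max(8, 6, 13) = 13
E (Chance): 1/3·4 + 1/3·4 + 1/3·12 = 6.67
B (Bob): min(15, 13, 6.67) = 6.67
G (Alice): max(2, 7, 1) = 7
H (Alice): max(7, 9, 9) = 9
I (Alice): max(1, 7, 12) = 12
F (Bob): min(7, 9, 12) = 7
K (Alice): max(3, 2, 5) = 5
L (Alice): max(10, 12, 7) = 12
J (Bob): min(5, 12, 5) = 5
Root (Alice): max(6.67, 7, 5) = 7

7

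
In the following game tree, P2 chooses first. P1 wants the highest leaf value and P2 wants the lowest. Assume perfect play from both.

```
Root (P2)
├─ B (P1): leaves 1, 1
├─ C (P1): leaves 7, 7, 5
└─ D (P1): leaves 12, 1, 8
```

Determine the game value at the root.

B (P1): max(1, 1) = 1
C (P1): max(7, 7, 5) = 7
D (P1): max(12, 1, 8) = 12
Root (P2): min(1, 7, 12) = 1

1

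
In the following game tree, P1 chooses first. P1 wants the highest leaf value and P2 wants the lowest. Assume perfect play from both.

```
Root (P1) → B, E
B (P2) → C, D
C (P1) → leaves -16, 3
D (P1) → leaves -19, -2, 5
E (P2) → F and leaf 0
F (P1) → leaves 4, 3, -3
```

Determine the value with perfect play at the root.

C (P1): max(-16, 3) = 3
D (P1): max(-19, -2, 5) = 5
B (P2): min(3, 5) = 3
F (P1): max(4, 3, -3) = 4
E (P2): min(4, 0) = 0
Root (P1): max(3, 0) = 3

3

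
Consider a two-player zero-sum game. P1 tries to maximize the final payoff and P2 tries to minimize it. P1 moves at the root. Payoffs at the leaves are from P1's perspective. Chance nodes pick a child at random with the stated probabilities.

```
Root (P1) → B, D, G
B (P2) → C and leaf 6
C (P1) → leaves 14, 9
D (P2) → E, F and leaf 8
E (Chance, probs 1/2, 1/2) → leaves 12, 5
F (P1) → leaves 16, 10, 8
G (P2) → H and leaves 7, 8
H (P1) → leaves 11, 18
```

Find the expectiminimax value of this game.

C (P1): max(14, 9) = 14
B (P2): min(14, 6) = 6
E (Chance): 1/2·12 + 1/2·5 = 8.5
F (P1): max(16, 10, 8) = 16
D (P2): min(8.5, 16, 8) = 8
H (P1): max(11, 18) = 18
G (P2): min(18, 7, 8) = 7
Root (P1): max(6, 8, 7) = 8

8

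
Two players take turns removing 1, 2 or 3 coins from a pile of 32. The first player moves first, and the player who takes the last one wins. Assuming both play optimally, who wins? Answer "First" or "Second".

Second

Positions where the player to move wins (W) vs loses (L):
i:   0  1  2  3  4  5  6  7  8  9 10 11 12 13 14 15 16 17 18 19 20 21 22 23 24 25 26 27 28 29 30 31 32
     L  W  W  W  L  W  W  W  L  W  W  W  L  W  W  W  L  W  W  W  L  W  W  W  L  W  W  W  L  W  W  W  L
Position 32 is L, so the second player wins.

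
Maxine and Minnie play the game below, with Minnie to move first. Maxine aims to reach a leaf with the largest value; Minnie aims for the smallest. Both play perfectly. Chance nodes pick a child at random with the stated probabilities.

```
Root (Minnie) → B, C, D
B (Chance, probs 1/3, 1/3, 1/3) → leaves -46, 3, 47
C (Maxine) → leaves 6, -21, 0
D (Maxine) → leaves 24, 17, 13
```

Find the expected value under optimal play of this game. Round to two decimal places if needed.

B (Chance): 1/3·-46 + 1/3·3 + 1/3·47 = 1.33
C (Maxine): max(6, -21, 0) = 6
D (Maxine): max(24, 17, 13) = 24
Root (Minnie): min(1.33, 6, 24) = 1.33

1.33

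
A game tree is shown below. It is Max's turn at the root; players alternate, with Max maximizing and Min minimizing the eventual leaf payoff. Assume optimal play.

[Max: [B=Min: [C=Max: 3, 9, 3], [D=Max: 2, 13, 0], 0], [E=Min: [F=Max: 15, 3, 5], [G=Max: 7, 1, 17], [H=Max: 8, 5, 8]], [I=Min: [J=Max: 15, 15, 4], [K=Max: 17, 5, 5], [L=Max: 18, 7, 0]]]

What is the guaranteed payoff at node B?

C: max(3, 9, 3) = 9
D: max(2, 13, 0) = 13
B: min(9, 13, 0) = 0

0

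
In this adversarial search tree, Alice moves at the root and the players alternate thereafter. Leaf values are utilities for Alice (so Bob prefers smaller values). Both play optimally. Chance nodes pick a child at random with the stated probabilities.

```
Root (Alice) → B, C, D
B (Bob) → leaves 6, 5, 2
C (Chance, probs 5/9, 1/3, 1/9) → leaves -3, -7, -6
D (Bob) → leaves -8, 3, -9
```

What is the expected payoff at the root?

2

B (Bob): min(6, 5, 2) = 2
C (Chance): 5/9·-3 + 1/3·-7 + 1/9·-6 = -4.67
D (Bob): min(-8, 3, -9) = -9
Root (Alice): max(2, -4.67, -9) = 2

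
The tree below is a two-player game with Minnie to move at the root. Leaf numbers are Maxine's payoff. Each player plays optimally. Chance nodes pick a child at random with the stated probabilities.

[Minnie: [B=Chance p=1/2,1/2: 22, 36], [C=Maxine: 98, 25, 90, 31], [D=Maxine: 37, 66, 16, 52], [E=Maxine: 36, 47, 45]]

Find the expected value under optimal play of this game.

B (Chance): 1/2·22 + 1/2·36 = 29
C (Maxine): max(98, 25, 90, 31) = 98
D (Maxine): max(37, 66, 16, 52) = 66
E (Maxine): max(36, 47, 45) = 47
Root (Minnie): min(29, 98, 66, 47) = 29

29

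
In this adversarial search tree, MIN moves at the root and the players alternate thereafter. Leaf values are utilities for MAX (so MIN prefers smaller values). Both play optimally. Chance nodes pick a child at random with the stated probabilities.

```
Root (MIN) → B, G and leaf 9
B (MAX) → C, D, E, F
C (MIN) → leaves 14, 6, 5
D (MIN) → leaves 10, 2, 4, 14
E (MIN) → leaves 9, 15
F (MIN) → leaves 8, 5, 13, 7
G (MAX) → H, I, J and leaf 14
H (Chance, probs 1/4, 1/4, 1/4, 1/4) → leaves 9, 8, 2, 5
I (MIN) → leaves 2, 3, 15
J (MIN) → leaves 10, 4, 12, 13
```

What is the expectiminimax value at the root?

9

C (MIN): min(14, 6, 5) = 5
D (MIN): min(10, 2, 4, 14) = 2
E (MIN): min(9, 15) = 9
F (MIN): min(8, 5, 13, 7) = 5
B (MAX): max(5, 2, 9, 5) = 9
H (Chance): 1/4·9 + 1/4·8 + 1/4·2 + 1/4·5 = 6
I (MIN): min(2, 3, 15) = 2
J (MIN): min(10, 4, 12, 13) = 4
G (MAX): max(6, 2, 4, 14) = 14
Root (MIN): min(9, 14, 9) = 9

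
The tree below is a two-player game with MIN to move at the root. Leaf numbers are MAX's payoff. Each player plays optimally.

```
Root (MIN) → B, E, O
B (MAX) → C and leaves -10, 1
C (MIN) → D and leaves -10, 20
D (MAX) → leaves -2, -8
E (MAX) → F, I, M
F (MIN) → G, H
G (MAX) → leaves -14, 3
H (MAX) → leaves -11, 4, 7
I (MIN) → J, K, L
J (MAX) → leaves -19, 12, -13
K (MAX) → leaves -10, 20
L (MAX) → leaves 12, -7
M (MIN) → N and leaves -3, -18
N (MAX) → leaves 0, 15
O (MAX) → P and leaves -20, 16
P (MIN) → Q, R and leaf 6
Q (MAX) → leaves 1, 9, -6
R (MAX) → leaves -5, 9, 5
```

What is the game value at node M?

N: max(0, 15) = 15
M: min(15, -3, -18) = -18

-18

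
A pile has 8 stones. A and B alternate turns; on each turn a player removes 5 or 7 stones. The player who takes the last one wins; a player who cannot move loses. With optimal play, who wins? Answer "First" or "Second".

First

Positions where the player to move wins (W) vs loses (L):
i:   0  1  2  3  4  5  6  7  8
     L  L  L  L  L  W  W  W  W
Position 8 is W, so the first player wins.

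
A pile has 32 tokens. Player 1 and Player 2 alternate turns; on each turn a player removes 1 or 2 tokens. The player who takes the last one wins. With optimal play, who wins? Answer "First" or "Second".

First

Positions where the player to move wins (W) vs loses (L):
i:   0  1  2  3  4  5  6  7  8  9 10 11 12 13 14 15 16 17 18 19 20 21 22 23 24 25 26 27 28 29 30 31 32
     L  W  W  L  W  W  L  W  W  L  W  W  L  W  W  L  W  W  L  W  W  L  W  W  L  W  W  L  W  W  L  W  W
Position 32 is W, so the first player wins.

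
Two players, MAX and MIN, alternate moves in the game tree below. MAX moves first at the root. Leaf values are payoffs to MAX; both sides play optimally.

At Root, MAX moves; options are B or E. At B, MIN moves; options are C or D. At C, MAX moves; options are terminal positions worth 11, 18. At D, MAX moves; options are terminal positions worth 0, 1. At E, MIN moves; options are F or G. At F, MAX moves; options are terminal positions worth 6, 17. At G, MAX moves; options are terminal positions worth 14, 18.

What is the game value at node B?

1

C: max(11, 18) = 18
D: max(0, 1) = 1
B: min(18, 1) = 1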